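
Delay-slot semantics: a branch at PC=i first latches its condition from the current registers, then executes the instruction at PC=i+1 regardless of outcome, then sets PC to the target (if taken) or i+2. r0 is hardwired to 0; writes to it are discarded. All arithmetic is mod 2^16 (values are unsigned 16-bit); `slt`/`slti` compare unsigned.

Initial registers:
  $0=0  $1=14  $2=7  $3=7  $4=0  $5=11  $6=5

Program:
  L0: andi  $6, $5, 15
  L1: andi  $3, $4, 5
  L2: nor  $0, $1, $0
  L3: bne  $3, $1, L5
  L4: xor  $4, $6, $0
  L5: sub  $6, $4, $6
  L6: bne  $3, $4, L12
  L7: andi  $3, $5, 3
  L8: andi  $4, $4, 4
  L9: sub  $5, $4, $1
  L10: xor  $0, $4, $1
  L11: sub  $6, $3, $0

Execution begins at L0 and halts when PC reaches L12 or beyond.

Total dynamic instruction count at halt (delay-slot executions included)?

8

[0] andi  $6, $5, 15  →  {$0:0, $1:14, $2:7, $3:7, $4:0, $5:11, $6:11}
[1] andi  $3, $4, 5  →  {$0:0, $1:14, $2:7, $3:0, $4:0, $5:11, $6:11}
[2] nor  $0, $1, $0  →  {$0:0, $1:14, $2:7, $3:0, $4:0, $5:11, $6:11}
[3] bne  $3, $1, L5  →  {$0:0, $1:14, $2:7, $3:0, $4:0, $5:11, $6:11}  ⟨branch taken⟩
[4] xor  $4, $6, $0  →  {$0:0, $1:14, $2:7, $3:0, $4:11, $5:11, $6:11}
[5] sub  $6, $4, $6  →  {$0:0, $1:14, $2:7, $3:0, $4:11, $5:11, $6:0}
[6] bne  $3, $4, L12  →  {$0:0, $1:14, $2:7, $3:0, $4:11, $5:11, $6:0}  ⟨branch taken⟩
[7] andi  $3, $5, 3  →  {$0:0, $1:14, $2:7, $3:3, $4:11, $5:11, $6:0}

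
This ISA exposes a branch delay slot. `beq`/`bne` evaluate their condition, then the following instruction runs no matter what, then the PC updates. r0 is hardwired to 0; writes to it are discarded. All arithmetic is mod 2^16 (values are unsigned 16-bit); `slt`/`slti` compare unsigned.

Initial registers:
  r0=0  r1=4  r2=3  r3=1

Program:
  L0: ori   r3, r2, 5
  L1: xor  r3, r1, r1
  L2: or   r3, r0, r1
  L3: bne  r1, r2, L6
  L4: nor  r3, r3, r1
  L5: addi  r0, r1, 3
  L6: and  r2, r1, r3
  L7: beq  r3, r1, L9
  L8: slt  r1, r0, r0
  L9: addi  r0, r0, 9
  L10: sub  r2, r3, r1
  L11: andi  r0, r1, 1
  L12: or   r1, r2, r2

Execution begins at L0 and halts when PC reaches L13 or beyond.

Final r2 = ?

PC=0  ori   r3, r2, 5        | r0=0 r1=4 r2=3 r3=7
PC=1  xor  r3, r1, r1        | r0=0 r1=4 r2=3 r3=0
PC=2  or   r3, r0, r1        | r0=0 r1=4 r2=3 r3=4
PC=3  bne  r1, r2, L6        | r0=0 r1=4 r2=3 r3=4  [TAKEN]
PC=4  nor  r3, r3, r1        | r0=0 r1=4 r2=3 r3=65531
PC=6  and  r2, r1, r3        | r0=0 r1=4 r2=0 r3=65531
PC=7  beq  r3, r1, L9        | r0=0 r1=4 r2=0 r3=65531  [not taken]
PC=8  slt  r1, r0, r0        | r0=0 r1=0 r2=0 r3=65531
PC=9  addi  r0, r0, 9        | r0=0 r1=0 r2=0 r3=65531
PC=10 sub  r2, r3, r1        | r0=0 r1=0 r2=65531 r3=65531
PC=11 andi  r0, r1, 1        | r0=0 r1=0 r2=65531 r3=65531
PC=12 or   r1, r2, r2        | r0=0 r1=65531 r2=65531 r3=65531

65531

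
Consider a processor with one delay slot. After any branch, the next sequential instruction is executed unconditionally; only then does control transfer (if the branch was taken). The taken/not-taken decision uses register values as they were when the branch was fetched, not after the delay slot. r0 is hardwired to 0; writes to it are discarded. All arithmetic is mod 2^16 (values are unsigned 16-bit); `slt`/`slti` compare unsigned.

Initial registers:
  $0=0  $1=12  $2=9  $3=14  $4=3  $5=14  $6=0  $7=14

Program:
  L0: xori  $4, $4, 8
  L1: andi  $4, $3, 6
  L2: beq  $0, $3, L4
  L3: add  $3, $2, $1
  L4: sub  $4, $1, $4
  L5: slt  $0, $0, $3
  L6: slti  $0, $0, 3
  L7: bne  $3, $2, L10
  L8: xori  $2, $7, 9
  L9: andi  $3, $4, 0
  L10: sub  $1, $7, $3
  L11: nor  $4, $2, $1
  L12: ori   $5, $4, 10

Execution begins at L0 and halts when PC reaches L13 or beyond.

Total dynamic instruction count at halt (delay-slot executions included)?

12

#0 xori  $4, $4, 8 ; 0/12/9/14/11/14/0/14
#1 andi  $4, $3, 6 ; 0/12/9/14/6/14/0/14
#2 beq  $0, $3, L4 ; 0/12/9/14/6/14/0/14 ; →fallthru
#3 add  $3, $2, $1 ; 0/12/9/21/6/14/0/14
#4 sub  $4, $1, $4 ; 0/12/9/21/6/14/0/14
#5 slt  $0, $0, $3 ; 0/12/9/21/6/14/0/14
#6 slti  $0, $0, 3 ; 0/12/9/21/6/14/0/14
#7 bne  $3, $2, L10 ; 0/12/9/21/6/14/0/14 ; →target
#8 xori  $2, $7, 9 ; 0/12/7/21/6/14/0/14
#10 sub  $1, $7, $3 ; 0/65529/7/21/6/14/0/14
#11 nor  $4, $2, $1 ; 0/65529/7/21/0/14/0/14
#12 ori   $5, $4, 10 ; 0/65529/7/21/0/10/0/14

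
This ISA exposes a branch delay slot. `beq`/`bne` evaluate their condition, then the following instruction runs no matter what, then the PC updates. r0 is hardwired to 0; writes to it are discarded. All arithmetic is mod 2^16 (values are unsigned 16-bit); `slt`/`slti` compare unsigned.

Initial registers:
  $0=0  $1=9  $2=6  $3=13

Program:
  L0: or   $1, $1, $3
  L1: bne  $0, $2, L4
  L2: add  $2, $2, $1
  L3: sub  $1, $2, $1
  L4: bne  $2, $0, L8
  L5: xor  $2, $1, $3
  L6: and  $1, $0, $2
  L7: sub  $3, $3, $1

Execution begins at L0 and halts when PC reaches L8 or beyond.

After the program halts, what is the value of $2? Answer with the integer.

0

PC=0  or   $1, $1, $3        | $0=0 $1=13 $2=6 $3=13
PC=1  bne  $0, $2, L4        | $0=0 $1=13 $2=6 $3=13  [TAKEN]
PC=2  add  $2, $2, $1        | $0=0 $1=13 $2=19 $3=13
PC=4  bne  $2, $0, L8        | $0=0 $1=13 $2=19 $3=13  [TAKEN]
PC=5  xor  $2, $1, $3        | $0=0 $1=13 $2=0 $3=13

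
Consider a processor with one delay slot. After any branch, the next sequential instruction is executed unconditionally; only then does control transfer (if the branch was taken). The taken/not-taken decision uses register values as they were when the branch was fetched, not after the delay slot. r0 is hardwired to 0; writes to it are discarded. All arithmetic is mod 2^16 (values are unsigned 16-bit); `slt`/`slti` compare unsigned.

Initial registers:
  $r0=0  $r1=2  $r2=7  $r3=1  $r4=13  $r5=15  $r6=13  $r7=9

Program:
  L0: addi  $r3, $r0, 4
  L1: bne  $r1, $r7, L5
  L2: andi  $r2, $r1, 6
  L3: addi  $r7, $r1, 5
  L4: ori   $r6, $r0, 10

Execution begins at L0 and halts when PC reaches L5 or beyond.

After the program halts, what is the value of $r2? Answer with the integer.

2

PC=0  addi  $r3, $r0, 4      | $r0=0 $r1=2 $r2=7 $r3=4 $r4=13 $r5=15 $r6=13 $r7=9
PC=1  bne  $r1, $r7, L5      | $r0=0 $r1=2 $r2=7 $r3=4 $r4=13 $r5=15 $r6=13 $r7=9  [TAKEN]
PC=2  andi  $r2, $r1, 6      | $r0=0 $r1=2 $r2=2 $r3=4 $r4=13 $r5=15 $r6=13 $r7=9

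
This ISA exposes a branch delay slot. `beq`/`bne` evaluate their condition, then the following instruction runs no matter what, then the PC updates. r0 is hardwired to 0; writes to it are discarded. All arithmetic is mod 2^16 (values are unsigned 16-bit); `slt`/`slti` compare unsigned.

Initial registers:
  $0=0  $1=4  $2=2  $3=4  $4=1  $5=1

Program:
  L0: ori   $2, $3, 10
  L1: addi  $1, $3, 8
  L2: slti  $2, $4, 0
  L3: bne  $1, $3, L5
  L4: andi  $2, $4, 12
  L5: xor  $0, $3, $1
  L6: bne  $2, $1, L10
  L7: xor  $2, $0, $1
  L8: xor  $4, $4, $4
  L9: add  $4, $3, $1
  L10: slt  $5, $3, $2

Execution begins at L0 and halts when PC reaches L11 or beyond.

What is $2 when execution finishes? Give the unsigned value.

[0] ori   $2, $3, 10  →  {$0:0, $1:4, $2:14, $3:4, $4:1, $5:1}
[1] addi  $1, $3, 8  →  {$0:0, $1:12, $2:14, $3:4, $4:1, $5:1}
[2] slti  $2, $4, 0  →  {$0:0, $1:12, $2:0, $3:4, $4:1, $5:1}
[3] bne  $1, $3, L5  →  {$0:0, $1:12, $2:0, $3:4, $4:1, $5:1}  ⟨branch taken⟩
[4] andi  $2, $4, 12  →  {$0:0, $1:12, $2:0, $3:4, $4:1, $5:1}
[5] xor  $0, $3, $1  →  {$0:0, $1:12, $2:0, $3:4, $4:1, $5:1}
[6] bne  $2, $1, L10  →  {$0:0, $1:12, $2:0, $3:4, $4:1, $5:1}  ⟨branch taken⟩
[7] xor  $2, $0, $1  →  {$0:0, $1:12, $2:12, $3:4, $4:1, $5:1}
[10] slt  $5, $3, $2  →  {$0:0, $1:12, $2:12, $3:4, $4:1, $5:1}

12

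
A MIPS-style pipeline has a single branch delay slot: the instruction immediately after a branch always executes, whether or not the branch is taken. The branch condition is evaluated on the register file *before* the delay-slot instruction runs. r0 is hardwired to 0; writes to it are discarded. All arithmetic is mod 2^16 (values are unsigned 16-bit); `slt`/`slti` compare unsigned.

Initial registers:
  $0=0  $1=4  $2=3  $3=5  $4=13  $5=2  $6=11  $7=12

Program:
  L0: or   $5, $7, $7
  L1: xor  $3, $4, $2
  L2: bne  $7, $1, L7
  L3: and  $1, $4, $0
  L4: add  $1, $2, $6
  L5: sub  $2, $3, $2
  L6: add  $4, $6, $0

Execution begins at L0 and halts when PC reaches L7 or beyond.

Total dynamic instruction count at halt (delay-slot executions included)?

PC=0  or   $5, $7, $7        | $0=0 $1=4 $2=3 $3=5 $4=13 $5=12 $6=11 $7=12
PC=1  xor  $3, $4, $2        | $0=0 $1=4 $2=3 $3=14 $4=13 $5=12 $6=11 $7=12
PC=2  bne  $7, $1, L7        | $0=0 $1=4 $2=3 $3=14 $4=13 $5=12 $6=11 $7=12  [TAKEN]
PC=3  and  $1, $4, $0        | $0=0 $1=0 $2=3 $3=14 $4=13 $5=12 $6=11 $7=12

4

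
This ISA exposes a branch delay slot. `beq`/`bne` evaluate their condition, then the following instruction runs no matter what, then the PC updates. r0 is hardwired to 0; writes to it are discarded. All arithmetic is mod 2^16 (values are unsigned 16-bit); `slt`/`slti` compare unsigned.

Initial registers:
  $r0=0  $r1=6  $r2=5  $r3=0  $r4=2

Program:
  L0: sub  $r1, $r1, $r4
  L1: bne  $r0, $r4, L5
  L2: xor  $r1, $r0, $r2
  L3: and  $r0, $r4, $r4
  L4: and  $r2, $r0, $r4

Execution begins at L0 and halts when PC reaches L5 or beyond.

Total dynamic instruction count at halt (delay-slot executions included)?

3

  step pc=0: sub  $r1, $r1, $r4  regs=(0,4,5,0,2)
  step pc=1: bne  $r0, $r4, L5  cond=T  regs=(0,4,5,0,2)
  step pc=2: xor  $r1, $r0, $r2  regs=(0,5,5,0,2)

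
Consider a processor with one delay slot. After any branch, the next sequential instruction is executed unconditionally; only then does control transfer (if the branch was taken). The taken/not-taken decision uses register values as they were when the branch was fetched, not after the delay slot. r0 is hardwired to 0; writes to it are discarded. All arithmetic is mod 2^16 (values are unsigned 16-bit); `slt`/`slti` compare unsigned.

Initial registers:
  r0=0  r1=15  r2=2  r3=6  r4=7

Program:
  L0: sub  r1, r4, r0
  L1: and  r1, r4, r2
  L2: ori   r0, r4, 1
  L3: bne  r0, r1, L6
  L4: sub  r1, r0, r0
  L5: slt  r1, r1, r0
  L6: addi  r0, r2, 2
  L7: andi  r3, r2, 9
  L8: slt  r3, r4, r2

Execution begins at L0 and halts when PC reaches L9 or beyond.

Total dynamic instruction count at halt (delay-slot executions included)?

8

[0] sub  r1, r4, r0  →  {r0:0, r1:7, r2:2, r3:6, r4:7}
[1] and  r1, r4, r2  →  {r0:0, r1:2, r2:2, r3:6, r4:7}
[2] ori   r0, r4, 1  →  {r0:0, r1:2, r2:2, r3:6, r4:7}
[3] bne  r0, r1, L6  →  {r0:0, r1:2, r2:2, r3:6, r4:7}  ⟨branch taken⟩
[4] sub  r1, r0, r0  →  {r0:0, r1:0, r2:2, r3:6, r4:7}
[6] addi  r0, r2, 2  →  {r0:0, r1:0, r2:2, r3:6, r4:7}
[7] andi  r3, r2, 9  →  {r0:0, r1:0, r2:2, r3:0, r4:7}
[8] slt  r3, r4, r2  →  {r0:0, r1:0, r2:2, r3:0, r4:7}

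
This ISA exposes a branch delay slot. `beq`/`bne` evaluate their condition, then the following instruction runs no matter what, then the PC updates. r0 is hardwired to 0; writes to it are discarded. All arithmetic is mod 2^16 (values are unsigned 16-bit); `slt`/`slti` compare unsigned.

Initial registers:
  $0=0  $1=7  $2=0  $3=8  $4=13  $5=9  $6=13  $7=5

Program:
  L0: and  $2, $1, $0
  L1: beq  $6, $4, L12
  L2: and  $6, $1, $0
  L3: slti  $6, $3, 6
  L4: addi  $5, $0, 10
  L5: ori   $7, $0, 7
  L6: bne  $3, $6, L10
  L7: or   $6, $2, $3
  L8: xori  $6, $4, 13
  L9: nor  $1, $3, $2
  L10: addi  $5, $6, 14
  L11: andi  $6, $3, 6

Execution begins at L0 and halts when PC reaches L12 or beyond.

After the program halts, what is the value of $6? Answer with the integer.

0

PC=0  and  $2, $1, $0        | $0=0 $1=7 $2=0 $3=8 $4=13 $5=9 $6=13 $7=5
PC=1  beq  $6, $4, L12       | $0=0 $1=7 $2=0 $3=8 $4=13 $5=9 $6=13 $7=5  [TAKEN]
PC=2  and  $6, $1, $0        | $0=0 $1=7 $2=0 $3=8 $4=13 $5=9 $6=0 $7=5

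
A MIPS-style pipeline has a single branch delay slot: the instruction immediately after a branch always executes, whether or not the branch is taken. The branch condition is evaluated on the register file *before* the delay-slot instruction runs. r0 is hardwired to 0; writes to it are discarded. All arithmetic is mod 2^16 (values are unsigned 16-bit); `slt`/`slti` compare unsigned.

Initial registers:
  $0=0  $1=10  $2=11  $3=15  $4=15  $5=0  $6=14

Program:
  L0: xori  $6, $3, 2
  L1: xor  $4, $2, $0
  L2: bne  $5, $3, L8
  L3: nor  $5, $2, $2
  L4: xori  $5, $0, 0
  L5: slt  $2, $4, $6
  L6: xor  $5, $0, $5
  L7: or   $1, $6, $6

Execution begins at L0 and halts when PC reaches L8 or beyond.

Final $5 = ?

PC=0  xori  $6, $3, 2        | $0=0 $1=10 $2=11 $3=15 $4=15 $5=0 $6=13
PC=1  xor  $4, $2, $0        | $0=0 $1=10 $2=11 $3=15 $4=11 $5=0 $6=13
PC=2  bne  $5, $3, L8        | $0=0 $1=10 $2=11 $3=15 $4=11 $5=0 $6=13  [TAKEN]
PC=3  nor  $5, $2, $2        | $0=0 $1=10 $2=11 $3=15 $4=11 $5=65524 $6=13

65524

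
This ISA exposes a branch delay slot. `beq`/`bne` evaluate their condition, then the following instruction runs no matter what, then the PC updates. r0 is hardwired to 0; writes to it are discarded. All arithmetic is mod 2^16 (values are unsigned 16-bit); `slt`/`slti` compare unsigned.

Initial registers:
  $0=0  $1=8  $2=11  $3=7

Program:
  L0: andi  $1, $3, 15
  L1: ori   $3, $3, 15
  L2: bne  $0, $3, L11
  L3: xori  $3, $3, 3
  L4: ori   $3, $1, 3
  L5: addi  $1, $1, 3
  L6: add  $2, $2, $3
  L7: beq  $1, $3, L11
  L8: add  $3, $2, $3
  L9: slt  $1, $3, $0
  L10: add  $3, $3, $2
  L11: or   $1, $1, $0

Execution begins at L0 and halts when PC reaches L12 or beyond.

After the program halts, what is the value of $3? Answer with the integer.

#0 andi  $1, $3, 15 ; 0/7/11/7
#1 ori   $3, $3, 15 ; 0/7/11/15
#2 bne  $0, $3, L11 ; 0/7/11/15 ; →target
#3 xori  $3, $3, 3 ; 0/7/11/12
#11 or   $1, $1, $0 ; 0/7/11/12

12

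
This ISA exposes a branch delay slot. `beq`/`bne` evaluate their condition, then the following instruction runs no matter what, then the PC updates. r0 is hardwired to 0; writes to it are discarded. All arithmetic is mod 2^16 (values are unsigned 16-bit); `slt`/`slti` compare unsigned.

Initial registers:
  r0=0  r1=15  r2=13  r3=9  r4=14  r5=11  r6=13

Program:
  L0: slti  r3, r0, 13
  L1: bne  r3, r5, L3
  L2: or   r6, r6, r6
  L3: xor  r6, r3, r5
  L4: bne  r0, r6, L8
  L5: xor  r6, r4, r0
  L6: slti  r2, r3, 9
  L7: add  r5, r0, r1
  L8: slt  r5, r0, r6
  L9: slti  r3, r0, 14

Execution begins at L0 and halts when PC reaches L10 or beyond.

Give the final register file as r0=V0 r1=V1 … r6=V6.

r0=0 r1=15 r2=13 r3=1 r4=14 r5=1 r6=14

PC=0  slti  r3, r0, 13       | r0=0 r1=15 r2=13 r3=1 r4=14 r5=11 r6=13
PC=1  bne  r3, r5, L3        | r0=0 r1=15 r2=13 r3=1 r4=14 r5=11 r6=13  [TAKEN]
PC=2  or   r6, r6, r6        | r0=0 r1=15 r2=13 r3=1 r4=14 r5=11 r6=13
PC=3  xor  r6, r3, r5        | r0=0 r1=15 r2=13 r3=1 r4=14 r5=11 r6=10
PC=4  bne  r0, r6, L8        | r0=0 r1=15 r2=13 r3=1 r4=14 r5=11 r6=10  [TAKEN]
PC=5  xor  r6, r4, r0        | r0=0 r1=15 r2=13 r3=1 r4=14 r5=11 r6=14
PC=8  slt  r5, r0, r6        | r0=0 r1=15 r2=13 r3=1 r4=14 r5=1 r6=14
PC=9  slti  r3, r0, 14       | r0=0 r1=15 r2=13 r3=1 r4=14 r5=1 r6=14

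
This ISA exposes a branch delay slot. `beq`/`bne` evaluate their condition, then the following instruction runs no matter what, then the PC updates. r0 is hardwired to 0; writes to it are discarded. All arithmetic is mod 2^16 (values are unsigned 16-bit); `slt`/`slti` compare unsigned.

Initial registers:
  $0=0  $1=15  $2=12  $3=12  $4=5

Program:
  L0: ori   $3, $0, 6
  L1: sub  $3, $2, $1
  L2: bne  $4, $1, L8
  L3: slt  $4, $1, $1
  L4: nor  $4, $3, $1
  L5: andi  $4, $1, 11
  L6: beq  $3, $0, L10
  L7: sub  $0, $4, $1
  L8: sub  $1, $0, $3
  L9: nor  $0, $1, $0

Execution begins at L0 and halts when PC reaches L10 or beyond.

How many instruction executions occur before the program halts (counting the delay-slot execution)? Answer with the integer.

  step pc=0: ori   $3, $0, 6  regs=(0,15,12,6,5)
  step pc=1: sub  $3, $2, $1  regs=(0,15,12,65533,5)
  step pc=2: bne  $4, $1, L8  cond=T  regs=(0,15,12,65533,5)
  step pc=3: slt  $4, $1, $1  regs=(0,15,12,65533,0)
  step pc=8: sub  $1, $0, $3  regs=(0,3,12,65533,0)
  step pc=9: nor  $0, $1, $0  regs=(0,3,12,65533,0)

6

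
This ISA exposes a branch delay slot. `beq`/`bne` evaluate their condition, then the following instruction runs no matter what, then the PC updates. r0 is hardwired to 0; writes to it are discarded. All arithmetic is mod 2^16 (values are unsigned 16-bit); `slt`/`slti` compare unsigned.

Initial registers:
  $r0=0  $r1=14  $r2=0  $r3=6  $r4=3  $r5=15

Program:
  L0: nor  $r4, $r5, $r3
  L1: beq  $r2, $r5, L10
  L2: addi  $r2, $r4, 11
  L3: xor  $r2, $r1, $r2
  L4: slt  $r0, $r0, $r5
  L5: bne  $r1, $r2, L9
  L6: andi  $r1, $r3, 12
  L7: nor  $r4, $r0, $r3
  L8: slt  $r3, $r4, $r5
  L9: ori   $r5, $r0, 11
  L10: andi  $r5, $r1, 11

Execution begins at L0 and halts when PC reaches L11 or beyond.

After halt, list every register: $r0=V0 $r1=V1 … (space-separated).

$r0=0 $r1=4 $r2=65525 $r3=6 $r4=65520 $r5=0

#0 nor  $r4, $r5, $r3 ; 0/14/0/6/65520/15
#1 beq  $r2, $r5, L10 ; 0/14/0/6/65520/15 ; →fallthru
#2 addi  $r2, $r4, 11 ; 0/14/65531/6/65520/15
#3 xor  $r2, $r1, $r2 ; 0/14/65525/6/65520/15
#4 slt  $r0, $r0, $r5 ; 0/14/65525/6/65520/15
#5 bne  $r1, $r2, L9 ; 0/14/65525/6/65520/15 ; →target
#6 andi  $r1, $r3, 12 ; 0/4/65525/6/65520/15
#9 ori   $r5, $r0, 11 ; 0/4/65525/6/65520/11
#10 andi  $r5, $r1, 11 ; 0/4/65525/6/65520/0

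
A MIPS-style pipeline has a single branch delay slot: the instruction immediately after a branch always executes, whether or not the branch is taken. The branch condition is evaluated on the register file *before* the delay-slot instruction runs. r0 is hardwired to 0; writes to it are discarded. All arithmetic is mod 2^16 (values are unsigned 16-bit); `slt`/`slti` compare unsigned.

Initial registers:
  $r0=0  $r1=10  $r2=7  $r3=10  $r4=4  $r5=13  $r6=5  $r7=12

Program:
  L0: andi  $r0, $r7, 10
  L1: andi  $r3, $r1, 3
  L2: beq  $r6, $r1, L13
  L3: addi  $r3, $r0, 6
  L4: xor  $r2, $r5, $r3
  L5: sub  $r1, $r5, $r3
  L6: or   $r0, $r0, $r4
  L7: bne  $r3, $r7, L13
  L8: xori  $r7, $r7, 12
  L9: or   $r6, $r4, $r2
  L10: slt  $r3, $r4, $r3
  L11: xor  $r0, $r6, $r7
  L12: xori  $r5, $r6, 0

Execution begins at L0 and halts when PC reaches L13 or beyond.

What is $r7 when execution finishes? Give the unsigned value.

0

PC=0  andi  $r0, $r7, 10     | $r0=0 $r1=10 $r2=7 $r3=10 $r4=4 $r5=13 $r6=5 $r7=12
PC=1  andi  $r3, $r1, 3      | $r0=0 $r1=10 $r2=7 $r3=2 $r4=4 $r5=13 $r6=5 $r7=12
PC=2  beq  $r6, $r1, L13     | $r0=0 $r1=10 $r2=7 $r3=2 $r4=4 $r5=13 $r6=5 $r7=12  [not taken]
PC=3  addi  $r3, $r0, 6      | $r0=0 $r1=10 $r2=7 $r3=6 $r4=4 $r5=13 $r6=5 $r7=12
PC=4  xor  $r2, $r5, $r3     | $r0=0 $r1=10 $r2=11 $r3=6 $r4=4 $r5=13 $r6=5 $r7=12
PC=5  sub  $r1, $r5, $r3     | $r0=0 $r1=7 $r2=11 $r3=6 $r4=4 $r5=13 $r6=5 $r7=12
PC=6  or   $r0, $r0, $r4     | $r0=0 $r1=7 $r2=11 $r3=6 $r4=4 $r5=13 $r6=5 $r7=12
PC=7  bne  $r3, $r7, L13     | $r0=0 $r1=7 $r2=11 $r3=6 $r4=4 $r5=13 $r6=5 $r7=12  [TAKEN]
PC=8  xori  $r7, $r7, 12     | $r0=0 $r1=7 $r2=11 $r3=6 $r4=4 $r5=13 $r6=5 $r7=0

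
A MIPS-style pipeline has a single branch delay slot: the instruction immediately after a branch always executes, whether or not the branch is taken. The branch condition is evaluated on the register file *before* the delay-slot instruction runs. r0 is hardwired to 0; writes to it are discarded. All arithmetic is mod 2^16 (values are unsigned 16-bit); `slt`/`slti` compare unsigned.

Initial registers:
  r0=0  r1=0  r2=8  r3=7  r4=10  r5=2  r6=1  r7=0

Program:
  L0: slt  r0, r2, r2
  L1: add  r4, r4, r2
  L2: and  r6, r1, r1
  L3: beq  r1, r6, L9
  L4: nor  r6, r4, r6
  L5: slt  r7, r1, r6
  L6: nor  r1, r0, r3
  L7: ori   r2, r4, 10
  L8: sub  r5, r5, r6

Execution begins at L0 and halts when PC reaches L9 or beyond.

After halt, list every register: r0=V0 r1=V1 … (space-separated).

r0=0 r1=0 r2=8 r3=7 r4=18 r5=2 r6=65517 r7=0

[0] slt  r0, r2, r2  →  {r0:0, r1:0, r2:8, r3:7, r4:10, r5:2, r6:1, r7:0}
[1] add  r4, r4, r2  →  {r0:0, r1:0, r2:8, r3:7, r4:18, r5:2, r6:1, r7:0}
[2] and  r6, r1, r1  →  {r0:0, r1:0, r2:8, r3:7, r4:18, r5:2, r6:0, r7:0}
[3] beq  r1, r6, L9  →  {r0:0, r1:0, r2:8, r3:7, r4:18, r5:2, r6:0, r7:0}  ⟨branch taken⟩
[4] nor  r6, r4, r6  →  {r0:0, r1:0, r2:8, r3:7, r4:18, r5:2, r6:65517, r7:0}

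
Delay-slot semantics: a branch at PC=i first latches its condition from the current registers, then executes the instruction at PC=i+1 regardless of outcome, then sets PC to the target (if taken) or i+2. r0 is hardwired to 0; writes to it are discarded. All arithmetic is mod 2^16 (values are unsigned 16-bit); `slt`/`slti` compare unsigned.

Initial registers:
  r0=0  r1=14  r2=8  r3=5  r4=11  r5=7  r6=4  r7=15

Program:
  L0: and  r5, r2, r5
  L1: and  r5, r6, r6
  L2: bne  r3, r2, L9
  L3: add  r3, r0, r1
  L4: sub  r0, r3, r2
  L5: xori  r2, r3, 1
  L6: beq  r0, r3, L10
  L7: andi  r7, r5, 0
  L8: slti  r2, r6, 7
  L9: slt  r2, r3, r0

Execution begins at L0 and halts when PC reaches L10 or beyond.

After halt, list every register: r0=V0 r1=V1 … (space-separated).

r0=0 r1=14 r2=0 r3=14 r4=11 r5=4 r6=4 r7=15

[0] and  r5, r2, r5  →  {r0:0, r1:14, r2:8, r3:5, r4:11, r5:0, r6:4, r7:15}
[1] and  r5, r6, r6  →  {r0:0, r1:14, r2:8, r3:5, r4:11, r5:4, r6:4, r7:15}
[2] bne  r3, r2, L9  →  {r0:0, r1:14, r2:8, r3:5, r4:11, r5:4, r6:4, r7:15}  ⟨branch taken⟩
[3] add  r3, r0, r1  →  {r0:0, r1:14, r2:8, r3:14, r4:11, r5:4, r6:4, r7:15}
[9] slt  r2, r3, r0  →  {r0:0, r1:14, r2:0, r3:14, r4:11, r5:4, r6:4, r7:15}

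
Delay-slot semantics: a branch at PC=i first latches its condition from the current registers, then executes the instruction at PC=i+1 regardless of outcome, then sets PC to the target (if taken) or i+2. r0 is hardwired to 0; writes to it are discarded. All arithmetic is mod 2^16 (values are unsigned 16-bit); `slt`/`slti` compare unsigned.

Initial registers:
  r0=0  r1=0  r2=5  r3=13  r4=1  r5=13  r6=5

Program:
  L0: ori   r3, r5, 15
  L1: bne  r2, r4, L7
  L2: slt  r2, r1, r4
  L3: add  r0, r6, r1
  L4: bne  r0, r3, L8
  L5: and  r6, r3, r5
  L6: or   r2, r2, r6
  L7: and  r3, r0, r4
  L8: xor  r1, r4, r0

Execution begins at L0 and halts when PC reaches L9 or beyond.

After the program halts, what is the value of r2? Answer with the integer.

  step pc=0: ori   r3, r5, 15  regs=(0,0,5,15,1,13,5)
  step pc=1: bne  r2, r4, L7  cond=T  regs=(0,0,5,15,1,13,5)
  step pc=2: slt  r2, r1, r4  regs=(0,0,1,15,1,13,5)
  step pc=7: and  r3, r0, r4  regs=(0,0,1,0,1,13,5)
  step pc=8: xor  r1, r4, r0  regs=(0,1,1,0,1,13,5)

1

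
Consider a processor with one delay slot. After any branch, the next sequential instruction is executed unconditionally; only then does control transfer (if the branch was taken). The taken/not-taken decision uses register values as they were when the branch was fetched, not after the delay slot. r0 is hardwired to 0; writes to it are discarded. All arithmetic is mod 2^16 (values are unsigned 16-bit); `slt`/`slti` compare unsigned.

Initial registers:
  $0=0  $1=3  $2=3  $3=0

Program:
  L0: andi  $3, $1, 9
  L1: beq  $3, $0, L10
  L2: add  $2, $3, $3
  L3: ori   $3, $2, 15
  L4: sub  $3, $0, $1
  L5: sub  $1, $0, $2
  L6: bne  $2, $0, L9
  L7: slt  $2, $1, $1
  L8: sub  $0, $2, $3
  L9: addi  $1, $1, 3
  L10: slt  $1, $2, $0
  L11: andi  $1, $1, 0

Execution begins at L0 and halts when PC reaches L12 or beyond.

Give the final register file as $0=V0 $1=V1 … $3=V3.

#0 andi  $3, $1, 9 ; 0/3/3/1
#1 beq  $3, $0, L10 ; 0/3/3/1 ; →fallthru
#2 add  $2, $3, $3 ; 0/3/2/1
#3 ori   $3, $2, 15 ; 0/3/2/15
#4 sub  $3, $0, $1 ; 0/3/2/65533
#5 sub  $1, $0, $2 ; 0/65534/2/65533
#6 bne  $2, $0, L9 ; 0/65534/2/65533 ; →target
#7 slt  $2, $1, $1 ; 0/65534/0/65533
#9 addi  $1, $1, 3 ; 0/1/0/65533
#10 slt  $1, $2, $0 ; 0/0/0/65533
#11 andi  $1, $1, 0 ; 0/0/0/65533

$0=0 $1=0 $2=0 $3=65533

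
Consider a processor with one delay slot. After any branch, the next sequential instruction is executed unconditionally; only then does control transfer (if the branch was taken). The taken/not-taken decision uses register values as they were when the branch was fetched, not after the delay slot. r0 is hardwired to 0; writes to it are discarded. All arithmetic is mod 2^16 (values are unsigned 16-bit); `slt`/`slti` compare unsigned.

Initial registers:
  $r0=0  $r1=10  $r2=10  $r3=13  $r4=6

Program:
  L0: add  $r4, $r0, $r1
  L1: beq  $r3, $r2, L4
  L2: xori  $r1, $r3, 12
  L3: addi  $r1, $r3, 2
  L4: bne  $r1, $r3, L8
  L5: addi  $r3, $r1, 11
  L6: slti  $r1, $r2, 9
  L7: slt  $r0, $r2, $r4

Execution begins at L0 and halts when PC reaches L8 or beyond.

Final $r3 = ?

PC=0  add  $r4, $r0, $r1     | $r0=0 $r1=10 $r2=10 $r3=13 $r4=10
PC=1  beq  $r3, $r2, L4      | $r0=0 $r1=10 $r2=10 $r3=13 $r4=10  [not taken]
PC=2  xori  $r1, $r3, 12     | $r0=0 $r1=1 $r2=10 $r3=13 $r4=10
PC=3  addi  $r1, $r3, 2      | $r0=0 $r1=15 $r2=10 $r3=13 $r4=10
PC=4  bne  $r1, $r3, L8      | $r0=0 $r1=15 $r2=10 $r3=13 $r4=10  [TAKEN]
PC=5  addi  $r3, $r1, 11     | $r0=0 $r1=15 $r2=10 $r3=26 $r4=10

26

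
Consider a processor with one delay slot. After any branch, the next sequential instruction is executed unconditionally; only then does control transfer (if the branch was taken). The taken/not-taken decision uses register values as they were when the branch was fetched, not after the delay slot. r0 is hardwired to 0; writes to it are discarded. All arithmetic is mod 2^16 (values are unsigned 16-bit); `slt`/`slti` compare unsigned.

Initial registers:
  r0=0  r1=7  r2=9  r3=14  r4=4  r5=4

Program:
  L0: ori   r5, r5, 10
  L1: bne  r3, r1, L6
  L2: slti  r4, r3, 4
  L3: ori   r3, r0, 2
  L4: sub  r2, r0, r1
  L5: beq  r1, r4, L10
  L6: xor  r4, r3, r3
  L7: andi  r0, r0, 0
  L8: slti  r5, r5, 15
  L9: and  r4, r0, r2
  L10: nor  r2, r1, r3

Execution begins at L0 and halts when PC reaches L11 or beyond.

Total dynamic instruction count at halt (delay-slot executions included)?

8

  step pc=0: ori   r5, r5, 10  regs=(0,7,9,14,4,14)
  step pc=1: bne  r3, r1, L6  cond=T  regs=(0,7,9,14,4,14)
  step pc=2: slti  r4, r3, 4  regs=(0,7,9,14,0,14)
  step pc=6: xor  r4, r3, r3  regs=(0,7,9,14,0,14)
  step pc=7: andi  r0, r0, 0  regs=(0,7,9,14,0,14)
  step pc=8: slti  r5, r5, 15  regs=(0,7,9,14,0,1)
  step pc=9: and  r4, r0, r2  regs=(0,7,9,14,0,1)
  step pc=10: nor  r2, r1, r3  regs=(0,7,65520,14,0,1)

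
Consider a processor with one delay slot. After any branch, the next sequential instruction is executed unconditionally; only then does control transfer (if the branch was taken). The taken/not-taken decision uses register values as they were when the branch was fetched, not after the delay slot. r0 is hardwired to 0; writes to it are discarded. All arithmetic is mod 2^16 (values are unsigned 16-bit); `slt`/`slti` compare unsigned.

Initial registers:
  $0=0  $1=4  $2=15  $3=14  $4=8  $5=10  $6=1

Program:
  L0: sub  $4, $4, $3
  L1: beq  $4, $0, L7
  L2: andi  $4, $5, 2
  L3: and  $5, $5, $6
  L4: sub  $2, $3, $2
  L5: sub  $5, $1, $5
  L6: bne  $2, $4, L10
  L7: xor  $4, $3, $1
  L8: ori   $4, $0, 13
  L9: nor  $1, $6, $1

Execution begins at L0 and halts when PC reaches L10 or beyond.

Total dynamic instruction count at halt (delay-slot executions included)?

  step pc=0: sub  $4, $4, $3  regs=(0,4,15,14,65530,10,1)
  step pc=1: beq  $4, $0, L7  cond=F  regs=(0,4,15,14,65530,10,1)
  step pc=2: andi  $4, $5, 2  regs=(0,4,15,14,2,10,1)
  step pc=3: and  $5, $5, $6  regs=(0,4,15,14,2,0,1)
  step pc=4: sub  $2, $3, $2  regs=(0,4,65535,14,2,0,1)
  step pc=5: sub  $5, $1, $5  regs=(0,4,65535,14,2,4,1)
  step pc=6: bne  $2, $4, L10  cond=T  regs=(0,4,65535,14,2,4,1)
  step pc=7: xor  $4, $3, $1  regs=(0,4,65535,14,10,4,1)

8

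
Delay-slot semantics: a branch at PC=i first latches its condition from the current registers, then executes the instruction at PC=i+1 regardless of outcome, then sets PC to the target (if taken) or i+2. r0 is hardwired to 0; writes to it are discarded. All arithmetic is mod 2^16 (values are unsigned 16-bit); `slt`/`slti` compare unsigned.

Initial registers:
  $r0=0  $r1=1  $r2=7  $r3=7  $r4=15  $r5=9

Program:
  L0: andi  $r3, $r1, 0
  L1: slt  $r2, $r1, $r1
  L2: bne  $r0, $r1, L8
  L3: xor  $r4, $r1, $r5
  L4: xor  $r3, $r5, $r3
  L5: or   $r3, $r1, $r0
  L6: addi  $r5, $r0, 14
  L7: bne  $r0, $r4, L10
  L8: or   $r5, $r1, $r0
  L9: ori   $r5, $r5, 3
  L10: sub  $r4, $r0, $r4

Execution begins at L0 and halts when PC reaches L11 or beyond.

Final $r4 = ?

65528

#0 andi  $r3, $r1, 0 ; 0/1/7/0/15/9
#1 slt  $r2, $r1, $r1 ; 0/1/0/0/15/9
#2 bne  $r0, $r1, L8 ; 0/1/0/0/15/9 ; →target
#3 xor  $r4, $r1, $r5 ; 0/1/0/0/8/9
#8 or   $r5, $r1, $r0 ; 0/1/0/0/8/1
#9 ori   $r5, $r5, 3 ; 0/1/0/0/8/3
#10 sub  $r4, $r0, $r4 ; 0/1/0/0/65528/3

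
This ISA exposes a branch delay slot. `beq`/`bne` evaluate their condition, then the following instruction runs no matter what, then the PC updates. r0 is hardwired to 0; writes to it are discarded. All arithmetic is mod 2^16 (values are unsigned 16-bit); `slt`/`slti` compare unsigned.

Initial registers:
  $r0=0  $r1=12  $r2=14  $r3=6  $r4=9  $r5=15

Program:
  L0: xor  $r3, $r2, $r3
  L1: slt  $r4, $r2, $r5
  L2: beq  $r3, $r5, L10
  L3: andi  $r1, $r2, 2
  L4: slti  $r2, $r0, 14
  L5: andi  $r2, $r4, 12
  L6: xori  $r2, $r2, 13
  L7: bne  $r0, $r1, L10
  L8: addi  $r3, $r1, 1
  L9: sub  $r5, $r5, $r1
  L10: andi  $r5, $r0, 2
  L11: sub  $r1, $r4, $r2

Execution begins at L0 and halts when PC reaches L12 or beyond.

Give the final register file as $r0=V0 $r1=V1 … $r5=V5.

$r0=0 $r1=65524 $r2=13 $r3=3 $r4=1 $r5=0

  step pc=0: xor  $r3, $r2, $r3  regs=(0,12,14,8,9,15)
  step pc=1: slt  $r4, $r2, $r5  regs=(0,12,14,8,1,15)
  step pc=2: beq  $r3, $r5, L10  cond=F  regs=(0,12,14,8,1,15)
  step pc=3: andi  $r1, $r2, 2  regs=(0,2,14,8,1,15)
  step pc=4: slti  $r2, $r0, 14  regs=(0,2,1,8,1,15)
  step pc=5: andi  $r2, $r4, 12  regs=(0,2,0,8,1,15)
  step pc=6: xori  $r2, $r2, 13  regs=(0,2,13,8,1,15)
  step pc=7: bne  $r0, $r1, L10  cond=T  regs=(0,2,13,8,1,15)
  step pc=8: addi  $r3, $r1, 1  regs=(0,2,13,3,1,15)
  step pc=10: andi  $r5, $r0, 2  regs=(0,2,13,3,1,0)
  step pc=11: sub  $r1, $r4, $r2  regs=(0,65524,13,3,1,0)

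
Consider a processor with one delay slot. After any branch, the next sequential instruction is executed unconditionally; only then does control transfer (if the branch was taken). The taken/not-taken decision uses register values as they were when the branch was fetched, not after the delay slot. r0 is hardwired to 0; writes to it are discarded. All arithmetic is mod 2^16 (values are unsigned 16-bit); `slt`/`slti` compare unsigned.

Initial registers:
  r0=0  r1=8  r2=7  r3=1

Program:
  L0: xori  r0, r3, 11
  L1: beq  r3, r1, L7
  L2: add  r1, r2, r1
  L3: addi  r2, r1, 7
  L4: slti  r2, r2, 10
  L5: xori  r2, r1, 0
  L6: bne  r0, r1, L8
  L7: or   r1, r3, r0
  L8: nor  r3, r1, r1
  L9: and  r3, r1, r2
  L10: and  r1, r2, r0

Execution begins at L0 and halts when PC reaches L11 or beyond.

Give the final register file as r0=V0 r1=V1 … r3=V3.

r0=0 r1=0 r2=15 r3=1

#0 xori  r0, r3, 11 ; 0/8/7/1
#1 beq  r3, r1, L7 ; 0/8/7/1 ; →fallthru
#2 add  r1, r2, r1 ; 0/15/7/1
#3 addi  r2, r1, 7 ; 0/15/22/1
#4 slti  r2, r2, 10 ; 0/15/0/1
#5 xori  r2, r1, 0 ; 0/15/15/1
#6 bne  r0, r1, L8 ; 0/15/15/1 ; →target
#7 or   r1, r3, r0 ; 0/1/15/1
#8 nor  r3, r1, r1 ; 0/1/15/65534
#9 and  r3, r1, r2 ; 0/1/15/1
#10 and  r1, r2, r0 ; 0/0/15/1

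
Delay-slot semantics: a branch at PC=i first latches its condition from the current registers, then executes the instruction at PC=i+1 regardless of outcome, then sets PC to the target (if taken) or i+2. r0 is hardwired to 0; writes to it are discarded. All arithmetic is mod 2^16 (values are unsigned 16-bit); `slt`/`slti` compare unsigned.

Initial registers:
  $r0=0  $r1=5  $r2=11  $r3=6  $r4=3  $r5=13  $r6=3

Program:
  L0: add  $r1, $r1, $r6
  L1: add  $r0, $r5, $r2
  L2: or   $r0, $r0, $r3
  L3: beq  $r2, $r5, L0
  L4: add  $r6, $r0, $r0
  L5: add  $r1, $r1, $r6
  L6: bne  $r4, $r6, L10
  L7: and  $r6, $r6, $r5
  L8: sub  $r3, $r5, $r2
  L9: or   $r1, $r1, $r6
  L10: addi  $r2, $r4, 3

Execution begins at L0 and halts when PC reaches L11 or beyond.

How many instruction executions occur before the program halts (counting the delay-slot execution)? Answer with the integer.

PC=0  add  $r1, $r1, $r6     | $r0=0 $r1=8 $r2=11 $r3=6 $r4=3 $r5=13 $r6=3
PC=1  add  $r0, $r5, $r2     | $r0=0 $r1=8 $r2=11 $r3=6 $r4=3 $r5=13 $r6=3
PC=2  or   $r0, $r0, $r3     | $r0=0 $r1=8 $r2=11 $r3=6 $r4=3 $r5=13 $r6=3
PC=3  beq  $r2, $r5, L0      | $r0=0 $r1=8 $r2=11 $r3=6 $r4=3 $r5=13 $r6=3  [not taken]
PC=4  add  $r6, $r0, $r0     | $r0=0 $r1=8 $r2=11 $r3=6 $r4=3 $r5=13 $r6=0
PC=5  add  $r1, $r1, $r6     | $r0=0 $r1=8 $r2=11 $r3=6 $r4=3 $r5=13 $r6=0
PC=6  bne  $r4, $r6, L10     | $r0=0 $r1=8 $r2=11 $r3=6 $r4=3 $r5=13 $r6=0  [TAKEN]
PC=7  and  $r6, $r6, $r5     | $r0=0 $r1=8 $r2=11 $r3=6 $r4=3 $r5=13 $r6=0
PC=10 addi  $r2, $r4, 3      | $r0=0 $r1=8 $r2=6 $r3=6 $r4=3 $r5=13 $r6=0

9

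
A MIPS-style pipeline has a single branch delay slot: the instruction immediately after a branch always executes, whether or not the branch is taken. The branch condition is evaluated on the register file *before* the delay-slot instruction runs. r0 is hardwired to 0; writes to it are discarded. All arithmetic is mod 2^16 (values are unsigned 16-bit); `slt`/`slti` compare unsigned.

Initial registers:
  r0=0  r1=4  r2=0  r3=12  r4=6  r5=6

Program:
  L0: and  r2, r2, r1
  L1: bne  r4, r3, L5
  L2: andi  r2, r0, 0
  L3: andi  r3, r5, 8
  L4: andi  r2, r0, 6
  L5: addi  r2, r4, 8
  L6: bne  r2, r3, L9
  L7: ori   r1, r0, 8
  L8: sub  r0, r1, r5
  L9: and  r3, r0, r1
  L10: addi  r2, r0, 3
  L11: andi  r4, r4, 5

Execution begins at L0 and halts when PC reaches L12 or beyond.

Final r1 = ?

#0 and  r2, r2, r1 ; 0/4/0/12/6/6
#1 bne  r4, r3, L5 ; 0/4/0/12/6/6 ; →target
#2 andi  r2, r0, 0 ; 0/4/0/12/6/6
#5 addi  r2, r4, 8 ; 0/4/14/12/6/6
#6 bne  r2, r3, L9 ; 0/4/14/12/6/6 ; →target
#7 ori   r1, r0, 8 ; 0/8/14/12/6/6
#9 and  r3, r0, r1 ; 0/8/14/0/6/6
#10 addi  r2, r0, 3 ; 0/8/3/0/6/6
#11 andi  r4, r4, 5 ; 0/8/3/0/4/6

8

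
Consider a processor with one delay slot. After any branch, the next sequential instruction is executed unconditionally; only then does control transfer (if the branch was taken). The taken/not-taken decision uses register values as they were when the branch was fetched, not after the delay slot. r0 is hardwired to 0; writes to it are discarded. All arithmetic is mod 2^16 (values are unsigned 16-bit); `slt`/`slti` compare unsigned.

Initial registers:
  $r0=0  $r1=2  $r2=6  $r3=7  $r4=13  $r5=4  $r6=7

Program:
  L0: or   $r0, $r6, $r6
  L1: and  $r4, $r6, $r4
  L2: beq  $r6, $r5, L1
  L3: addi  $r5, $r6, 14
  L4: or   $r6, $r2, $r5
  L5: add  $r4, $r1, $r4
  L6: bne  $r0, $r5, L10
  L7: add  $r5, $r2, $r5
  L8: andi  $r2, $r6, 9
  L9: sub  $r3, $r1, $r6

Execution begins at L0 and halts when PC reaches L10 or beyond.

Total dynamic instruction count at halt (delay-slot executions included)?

PC=0  or   $r0, $r6, $r6     | $r0=0 $r1=2 $r2=6 $r3=7 $r4=13 $r5=4 $r6=7
PC=1  and  $r4, $r6, $r4     | $r0=0 $r1=2 $r2=6 $r3=7 $r4=5 $r5=4 $r6=7
PC=2  beq  $r6, $r5, L1      | $r0=0 $r1=2 $r2=6 $r3=7 $r4=5 $r5=4 $r6=7  [not taken]
PC=3  addi  $r5, $r6, 14     | $r0=0 $r1=2 $r2=6 $r3=7 $r4=5 $r5=21 $r6=7
PC=4  or   $r6, $r2, $r5     | $r0=0 $r1=2 $r2=6 $r3=7 $r4=5 $r5=21 $r6=23
PC=5  add  $r4, $r1, $r4     | $r0=0 $r1=2 $r2=6 $r3=7 $r4=7 $r5=21 $r6=23
PC=6  bne  $r0, $r5, L10     | $r0=0 $r1=2 $r2=6 $r3=7 $r4=7 $r5=21 $r6=23  [TAKEN]
PC=7  add  $r5, $r2, $r5     | $r0=0 $r1=2 $r2=6 $r3=7 $r4=7 $r5=27 $r6=23

8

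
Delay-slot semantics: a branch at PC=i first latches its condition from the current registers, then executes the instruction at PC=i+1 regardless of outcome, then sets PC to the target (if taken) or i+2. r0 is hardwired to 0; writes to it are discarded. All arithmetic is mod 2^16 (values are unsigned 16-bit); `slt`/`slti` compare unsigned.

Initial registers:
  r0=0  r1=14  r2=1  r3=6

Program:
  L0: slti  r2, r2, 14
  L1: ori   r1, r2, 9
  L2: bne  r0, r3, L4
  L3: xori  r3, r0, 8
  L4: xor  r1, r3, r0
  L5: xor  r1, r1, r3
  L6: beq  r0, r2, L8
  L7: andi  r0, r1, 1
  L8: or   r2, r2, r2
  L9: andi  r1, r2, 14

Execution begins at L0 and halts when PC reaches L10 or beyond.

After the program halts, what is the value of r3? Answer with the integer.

[0] slti  r2, r2, 14  →  {r0:0, r1:14, r2:1, r3:6}
[1] ori   r1, r2, 9  →  {r0:0, r1:9, r2:1, r3:6}
[2] bne  r0, r3, L4  →  {r0:0, r1:9, r2:1, r3:6}  ⟨branch taken⟩
[3] xori  r3, r0, 8  →  {r0:0, r1:9, r2:1, r3:8}
[4] xor  r1, r3, r0  →  {r0:0, r1:8, r2:1, r3:8}
[5] xor  r1, r1, r3  →  {r0:0, r1:0, r2:1, r3:8}
[6] beq  r0, r2, L8  →  {r0:0, r1:0, r2:1, r3:8}  ⟨branch fallthrough⟩
[7] andi  r0, r1, 1  →  {r0:0, r1:0, r2:1, r3:8}
[8] or   r2, r2, r2  →  {r0:0, r1:0, r2:1, r3:8}
[9] andi  r1, r2, 14  →  {r0:0, r1:0, r2:1, r3:8}

8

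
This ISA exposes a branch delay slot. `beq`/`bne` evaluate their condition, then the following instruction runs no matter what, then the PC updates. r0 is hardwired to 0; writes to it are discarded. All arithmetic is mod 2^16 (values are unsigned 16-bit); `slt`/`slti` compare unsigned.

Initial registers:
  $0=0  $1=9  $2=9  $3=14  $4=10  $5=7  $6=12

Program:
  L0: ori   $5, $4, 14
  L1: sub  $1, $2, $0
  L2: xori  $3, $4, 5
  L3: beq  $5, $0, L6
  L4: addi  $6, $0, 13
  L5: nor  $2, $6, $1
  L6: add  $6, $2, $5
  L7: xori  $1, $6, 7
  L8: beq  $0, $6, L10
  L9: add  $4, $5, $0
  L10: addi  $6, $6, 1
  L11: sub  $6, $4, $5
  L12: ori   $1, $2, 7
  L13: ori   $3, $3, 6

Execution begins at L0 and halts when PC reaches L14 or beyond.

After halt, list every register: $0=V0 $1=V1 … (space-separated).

#0 ori   $5, $4, 14 ; 0/9/9/14/10/14/12
#1 sub  $1, $2, $0 ; 0/9/9/14/10/14/12
#2 xori  $3, $4, 5 ; 0/9/9/15/10/14/12
#3 beq  $5, $0, L6 ; 0/9/9/15/10/14/12 ; →fallthru
#4 addi  $6, $0, 13 ; 0/9/9/15/10/14/13
#5 nor  $2, $6, $1 ; 0/9/65522/15/10/14/13
#6 add  $6, $2, $5 ; 0/9/65522/15/10/14/0
#7 xori  $1, $6, 7 ; 0/7/65522/15/10/14/0
#8 beq  $0, $6, L10 ; 0/7/65522/15/10/14/0 ; →target
#9 add  $4, $5, $0 ; 0/7/65522/15/14/14/0
#10 addi  $6, $6, 1 ; 0/7/65522/15/14/14/1
#11 sub  $6, $4, $5 ; 0/7/65522/15/14/14/0
#12 ori   $1, $2, 7 ; 0/65527/65522/15/14/14/0
#13 ori   $3, $3, 6 ; 0/65527/65522/15/14/14/0

$0=0 $1=65527 $2=65522 $3=15 $4=14 $5=14 $6=0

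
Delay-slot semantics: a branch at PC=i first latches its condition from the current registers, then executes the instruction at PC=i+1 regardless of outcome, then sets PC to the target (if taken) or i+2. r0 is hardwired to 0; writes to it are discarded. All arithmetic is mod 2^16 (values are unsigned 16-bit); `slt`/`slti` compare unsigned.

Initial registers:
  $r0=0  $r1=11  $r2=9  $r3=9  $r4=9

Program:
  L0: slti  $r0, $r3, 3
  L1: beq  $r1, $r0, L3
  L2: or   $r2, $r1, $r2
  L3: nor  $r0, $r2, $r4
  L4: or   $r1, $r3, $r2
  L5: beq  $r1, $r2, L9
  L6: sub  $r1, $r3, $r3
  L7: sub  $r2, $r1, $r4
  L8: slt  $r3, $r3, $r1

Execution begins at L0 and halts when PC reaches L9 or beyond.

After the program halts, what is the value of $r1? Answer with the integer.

#0 slti  $r0, $r3, 3 ; 0/11/9/9/9
#1 beq  $r1, $r0, L3 ; 0/11/9/9/9 ; →fallthru
#2 or   $r2, $r1, $r2 ; 0/11/11/9/9
#3 nor  $r0, $r2, $r4 ; 0/11/11/9/9
#4 or   $r1, $r3, $r2 ; 0/11/11/9/9
#5 beq  $r1, $r2, L9 ; 0/11/11/9/9 ; →target
#6 sub  $r1, $r3, $r3 ; 0/0/11/9/9

0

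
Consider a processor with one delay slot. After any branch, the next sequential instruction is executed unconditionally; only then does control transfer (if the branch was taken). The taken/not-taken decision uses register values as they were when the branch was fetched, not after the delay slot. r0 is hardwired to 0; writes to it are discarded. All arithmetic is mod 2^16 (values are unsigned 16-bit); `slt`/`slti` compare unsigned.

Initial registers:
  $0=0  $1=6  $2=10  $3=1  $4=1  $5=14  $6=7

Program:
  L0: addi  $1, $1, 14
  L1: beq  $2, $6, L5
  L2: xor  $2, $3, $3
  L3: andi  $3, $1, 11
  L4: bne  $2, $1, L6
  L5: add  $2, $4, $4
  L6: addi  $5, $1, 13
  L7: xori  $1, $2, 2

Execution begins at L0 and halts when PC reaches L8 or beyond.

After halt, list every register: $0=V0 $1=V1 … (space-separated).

$0=0 $1=0 $2=2 $3=0 $4=1 $5=33 $6=7

  step pc=0: addi  $1, $1, 14  regs=(0,20,10,1,1,14,7)
  step pc=1: beq  $2, $6, L5  cond=F  regs=(0,20,10,1,1,14,7)
  step pc=2: xor  $2, $3, $3  regs=(0,20,0,1,1,14,7)
  step pc=3: andi  $3, $1, 11  regs=(0,20,0,0,1,14,7)
  step pc=4: bne  $2, $1, L6  cond=T  regs=(0,20,0,0,1,14,7)
  step pc=5: add  $2, $4, $4  regs=(0,20,2,0,1,14,7)
  step pc=6: addi  $5, $1, 13  regs=(0,20,2,0,1,33,7)
  step pc=7: xori  $1, $2, 2  regs=(0,0,2,0,1,33,7)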